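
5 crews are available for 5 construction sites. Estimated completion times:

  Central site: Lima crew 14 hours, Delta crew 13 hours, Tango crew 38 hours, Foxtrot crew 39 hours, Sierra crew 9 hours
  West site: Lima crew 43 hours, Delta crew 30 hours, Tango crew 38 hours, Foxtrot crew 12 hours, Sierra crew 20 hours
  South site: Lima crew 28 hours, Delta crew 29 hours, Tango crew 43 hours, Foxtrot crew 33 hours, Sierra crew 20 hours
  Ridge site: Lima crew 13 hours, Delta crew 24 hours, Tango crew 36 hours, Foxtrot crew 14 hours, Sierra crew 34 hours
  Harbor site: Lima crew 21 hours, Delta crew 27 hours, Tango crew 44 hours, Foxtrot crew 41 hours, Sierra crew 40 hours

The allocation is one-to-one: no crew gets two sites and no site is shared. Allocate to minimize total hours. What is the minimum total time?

Optimal: Lima crew→Ridge site (13 hours), Delta crew→Central site (13 hours), Tango crew→Harbor site (44 hours), Foxtrot crew→West site (12 hours), Sierra crew→South site (20 hours) — total 13+13+44+12+20 = 102 hours.
Min-entry greedy (repeatedly take the single cheapest remaining cell) gives 104 hours, worse by 2.
Swapping Lima crew↔Sierra crew (Lima crew→South site 28 hours, Sierra crew→Ridge site 34 hours) adds 29.
Checked against all permutations: 102 hours is optimal.

Min total: 102 hours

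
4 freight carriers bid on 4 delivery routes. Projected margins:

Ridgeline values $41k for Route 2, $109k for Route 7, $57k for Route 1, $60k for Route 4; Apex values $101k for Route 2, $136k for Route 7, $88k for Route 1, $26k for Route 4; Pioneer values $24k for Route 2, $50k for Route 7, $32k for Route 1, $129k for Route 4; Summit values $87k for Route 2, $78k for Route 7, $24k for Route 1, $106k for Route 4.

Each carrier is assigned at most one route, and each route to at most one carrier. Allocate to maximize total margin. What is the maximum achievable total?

Max total: $413k

Optimal: Ridgeline→Route 7 ($109k), Apex→Route 1 ($88k), Pioneer→Route 4 ($129k), Summit→Route 2 ($87k) — total 109+88+129+87 = $413k.
Column-greedy (each route in turn goes to its best remaining carrier) gives $348k, worse by 65.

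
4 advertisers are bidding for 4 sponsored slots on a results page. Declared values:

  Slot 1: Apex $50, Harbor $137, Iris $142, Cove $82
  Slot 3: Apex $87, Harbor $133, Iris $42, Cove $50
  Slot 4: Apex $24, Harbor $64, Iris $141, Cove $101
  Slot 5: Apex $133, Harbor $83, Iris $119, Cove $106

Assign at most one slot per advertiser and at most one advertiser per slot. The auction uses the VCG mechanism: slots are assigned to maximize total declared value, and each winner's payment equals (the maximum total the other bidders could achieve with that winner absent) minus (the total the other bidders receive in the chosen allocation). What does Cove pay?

Cove pays $3.

Efficient allocation: Apex→Slot 5 ($133), Harbor→Slot 3 ($133), Iris→Slot 1 ($142), Cove→Slot 4 ($101); total welfare W = $509.
Cove receives Slot 4 at value $101, so the others get W − 101 = $408.
Without Cove: best allocation of the remaining 3 bidders over all 4 slots is Apex→Slot 5 ($133), Harbor→Slot 1 ($137), Iris→Slot 4 ($141), total $411.
VCG payment = (others' best without Cove) − (others' welfare with Cove) = 411 − 408 = $3.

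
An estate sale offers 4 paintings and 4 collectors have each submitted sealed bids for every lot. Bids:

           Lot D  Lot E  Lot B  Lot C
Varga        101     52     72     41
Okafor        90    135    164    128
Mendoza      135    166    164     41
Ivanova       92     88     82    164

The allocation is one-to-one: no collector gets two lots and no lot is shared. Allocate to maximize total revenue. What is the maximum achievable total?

Maximum total: $595

Optimal: Varga→Lot D ($101), Okafor→Lot B ($164), Mendoza→Lot E ($166), Ivanova→Lot C ($164) — total 101+164+166+164 = $595.
Column-greedy (each lot in turn goes to its best remaining collector) gives $393, worse by 202.
Next-best assignment: Varga→Lot D, Okafor→Lot E, Mendoza→Lot B, Ivanova→Lot C = $564.
Checked against all permutations: $595 is optimal.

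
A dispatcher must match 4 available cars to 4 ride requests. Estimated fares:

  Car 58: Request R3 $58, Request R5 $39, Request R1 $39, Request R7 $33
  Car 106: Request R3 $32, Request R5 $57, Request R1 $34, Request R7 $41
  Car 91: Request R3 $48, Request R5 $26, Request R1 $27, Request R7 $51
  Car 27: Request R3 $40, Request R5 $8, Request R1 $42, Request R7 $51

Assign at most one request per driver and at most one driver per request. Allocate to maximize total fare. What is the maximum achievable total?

Max total: $208

Optimal: Car 58→Request R3 ($58), Car 106→Request R5 ($57), Car 91→Request R7 ($51), Car 27→Request R1 ($42) — total 58+57+51+42 = $208.
Next-best assignment: Car 58→Request R1, Car 106→Request R5, Car 91→Request R3, Car 27→Request R7 = $195.
Swapping Car 91↔Car 58 (Car 91→Request R3 $48, Car 58→Request R7 $33) loses 28.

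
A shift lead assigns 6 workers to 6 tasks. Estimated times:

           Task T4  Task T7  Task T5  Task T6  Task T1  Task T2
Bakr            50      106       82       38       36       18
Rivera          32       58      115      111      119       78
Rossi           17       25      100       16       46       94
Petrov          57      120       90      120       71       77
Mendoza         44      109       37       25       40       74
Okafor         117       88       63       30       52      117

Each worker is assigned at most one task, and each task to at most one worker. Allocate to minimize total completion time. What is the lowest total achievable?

Minimum total: 213 min

Optimal: Bakr→Task T2 (18 min), Rivera→Task T4 (32 min), Rossi→Task T7 (25 min), Petrov→Task T1 (71 min), Mendoza→Task T5 (37 min), Okafor→Task T6 (30 min) — total 18+32+25+71+37+30 = 213 min.
Row-greedy (each worker in turn takes its cheapest remaining task) gives 262 min, worse by 49.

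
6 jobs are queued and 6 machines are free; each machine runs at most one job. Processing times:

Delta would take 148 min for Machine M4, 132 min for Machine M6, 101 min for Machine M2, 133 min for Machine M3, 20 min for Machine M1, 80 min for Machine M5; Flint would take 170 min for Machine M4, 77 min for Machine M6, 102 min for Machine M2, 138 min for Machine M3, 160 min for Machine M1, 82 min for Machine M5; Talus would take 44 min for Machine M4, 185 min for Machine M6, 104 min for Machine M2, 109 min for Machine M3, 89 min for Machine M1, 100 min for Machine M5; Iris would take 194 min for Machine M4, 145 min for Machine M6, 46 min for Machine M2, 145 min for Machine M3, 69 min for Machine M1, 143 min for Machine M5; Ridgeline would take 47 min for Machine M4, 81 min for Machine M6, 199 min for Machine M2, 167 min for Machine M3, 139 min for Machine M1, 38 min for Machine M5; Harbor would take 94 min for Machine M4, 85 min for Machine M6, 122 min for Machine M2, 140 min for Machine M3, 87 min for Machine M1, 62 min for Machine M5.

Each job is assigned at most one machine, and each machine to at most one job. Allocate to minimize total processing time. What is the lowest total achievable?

This is a one-to-one assignment (minimum-cost bipartite matching).
Optimal: Delta→Machine M1 (20 min), Flint→Machine M6 (77 min), Talus→Machine M3 (109 min), Iris→Machine M2 (46 min), Ridgeline→Machine M4 (47 min), Harbor→Machine M5 (62 min) — total 20+77+109+46+47+62 = 361 min.
Column-greedy (each machine in turn goes to its cheapest remaining job) gives 425 min, worse by 64.
Checked against all permutations: 361 min is optimal.

Min total: 361 min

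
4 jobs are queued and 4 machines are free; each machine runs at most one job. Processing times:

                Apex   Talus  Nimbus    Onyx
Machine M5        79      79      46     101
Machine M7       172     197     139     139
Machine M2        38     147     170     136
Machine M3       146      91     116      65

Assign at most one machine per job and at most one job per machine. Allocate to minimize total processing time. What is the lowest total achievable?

Optimal: Apex→Machine M2 (38 min), Talus→Machine M3 (91 min), Nimbus→Machine M5 (46 min), Onyx→Machine M7 (139 min) — total 38+91+46+139 = 314 min.
Next-best assignment: Apex→Machine M2, Talus→Machine M5, Nimbus→Machine M7, Onyx→Machine M3 = 321 min.

Min total: 314 min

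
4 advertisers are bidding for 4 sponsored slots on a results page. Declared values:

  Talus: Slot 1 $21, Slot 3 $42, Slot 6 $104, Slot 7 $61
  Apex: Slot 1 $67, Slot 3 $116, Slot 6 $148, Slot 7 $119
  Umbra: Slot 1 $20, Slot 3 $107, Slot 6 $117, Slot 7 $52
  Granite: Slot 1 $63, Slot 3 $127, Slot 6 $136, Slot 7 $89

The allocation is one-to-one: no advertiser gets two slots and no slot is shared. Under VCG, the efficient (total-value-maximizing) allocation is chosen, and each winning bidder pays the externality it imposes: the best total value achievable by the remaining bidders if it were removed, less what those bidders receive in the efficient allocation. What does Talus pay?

Talus pays $74.

Efficient allocation: Talus→Slot 6 ($104), Apex→Slot 7 ($119), Umbra→Slot 3 ($107), Granite→Slot 1 ($63); total welfare W = $393.
Talus receives Slot 6 at value $104, so the others get W − 104 = $289.
Without Talus: best allocation of the remaining 3 bidders over all 4 slots is Apex→Slot 7 ($119), Umbra→Slot 6 ($117), Granite→Slot 3 ($127), total $363.
VCG payment = (others' best without Talus) − (others' welfare with Talus) = 363 − 289 = $74.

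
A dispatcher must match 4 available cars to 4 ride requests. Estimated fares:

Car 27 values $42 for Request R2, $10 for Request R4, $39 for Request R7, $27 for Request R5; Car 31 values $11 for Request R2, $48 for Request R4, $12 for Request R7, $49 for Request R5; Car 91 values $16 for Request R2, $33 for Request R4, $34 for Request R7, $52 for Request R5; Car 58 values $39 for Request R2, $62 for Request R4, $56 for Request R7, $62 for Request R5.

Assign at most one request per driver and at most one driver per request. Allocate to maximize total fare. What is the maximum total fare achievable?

Max total: $198

Treat this as an assignment problem: match each driver to one request.
Optimal: Car 27→Request R2 ($42), Car 31→Request R4 ($48), Car 91→Request R5 ($52), Car 58→Request R7 ($56) — total 42+48+52+56 = $198.
Max-entry greedy (repeatedly take the single best remaining cell) gives $168, worse by 30.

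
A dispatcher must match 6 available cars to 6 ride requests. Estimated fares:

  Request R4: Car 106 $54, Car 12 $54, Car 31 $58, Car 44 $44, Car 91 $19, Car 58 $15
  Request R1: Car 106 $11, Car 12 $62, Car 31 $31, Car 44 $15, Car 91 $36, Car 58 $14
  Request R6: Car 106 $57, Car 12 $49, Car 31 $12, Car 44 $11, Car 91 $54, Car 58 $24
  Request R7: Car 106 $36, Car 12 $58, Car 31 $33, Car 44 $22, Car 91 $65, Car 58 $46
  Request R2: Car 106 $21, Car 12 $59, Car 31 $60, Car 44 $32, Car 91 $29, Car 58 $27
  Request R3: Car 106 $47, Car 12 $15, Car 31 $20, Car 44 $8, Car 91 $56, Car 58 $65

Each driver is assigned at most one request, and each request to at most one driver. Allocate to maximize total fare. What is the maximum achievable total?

Optimal: Car 106→Request R6 ($57), Car 12→Request R1 ($62), Car 31→Request R2 ($60), Car 44→Request R4 ($44), Car 91→Request R7 ($65), Car 58→Request R3 ($65) — total 57+62+60+44+65+65 = $353.
Column-greedy (each request in turn goes to its best remaining driver) gives $339, worse by 14.
No other one-to-one assignment exceeds $353.

Maximum total: $353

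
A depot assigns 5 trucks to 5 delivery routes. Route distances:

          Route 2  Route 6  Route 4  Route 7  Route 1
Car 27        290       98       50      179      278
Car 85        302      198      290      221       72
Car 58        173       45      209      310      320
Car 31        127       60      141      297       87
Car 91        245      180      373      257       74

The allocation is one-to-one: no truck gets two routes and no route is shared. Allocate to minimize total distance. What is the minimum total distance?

Minimum total: 517 km

Optimal: Car 27→Route 4 (50 km), Car 85→Route 7 (221 km), Car 58→Route 6 (45 km), Car 31→Route 2 (127 km), Car 91→Route 1 (74 km) — total 50+221+45+127+74 = 517 km.
Min-entry greedy (repeatedly take the single cheapest remaining cell) gives 551 km, worse by 34.
Swapping Car 58↔Car 91 (Car 58→Route 1 320 km, Car 91→Route 6 180 km) adds 381.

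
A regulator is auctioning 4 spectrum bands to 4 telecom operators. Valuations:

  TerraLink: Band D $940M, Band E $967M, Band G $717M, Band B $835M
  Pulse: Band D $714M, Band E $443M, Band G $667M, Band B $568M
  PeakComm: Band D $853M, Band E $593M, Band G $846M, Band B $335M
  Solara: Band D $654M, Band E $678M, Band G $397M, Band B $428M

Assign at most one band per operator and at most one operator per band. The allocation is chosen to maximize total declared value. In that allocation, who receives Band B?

TerraLink receives Band B.

Treat this as an assignment problem: match each operator to one band.
Optimal: TerraLink→Band B ($835M), Pulse→Band D ($714M), PeakComm→Band G ($846M), Solara→Band E ($678M) — total 835+714+846+678 = $3073M.
Next-best assignment: TerraLink→Band E, Pulse→Band B, PeakComm→Band G, Solara→Band D = $3035M.
Checked against all permutations: $3073M is optimal.
TerraLink's own top band is Band E ($967M), but forcing TerraLink→Band E and reassigning the rest optimally gives only $3035M — worse by 38.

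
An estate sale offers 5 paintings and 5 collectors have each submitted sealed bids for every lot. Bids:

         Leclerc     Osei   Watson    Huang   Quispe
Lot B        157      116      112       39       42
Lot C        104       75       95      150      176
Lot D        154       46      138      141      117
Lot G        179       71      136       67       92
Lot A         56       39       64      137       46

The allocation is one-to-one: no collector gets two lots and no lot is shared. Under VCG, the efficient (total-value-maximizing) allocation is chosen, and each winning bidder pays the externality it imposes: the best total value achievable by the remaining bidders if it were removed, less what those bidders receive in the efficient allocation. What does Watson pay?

Watson pays $4.

Efficient allocation: Leclerc→Lot G ($179), Osei→Lot B ($116), Watson→Lot D ($138), Huang→Lot A ($137), Quispe→Lot C ($176); total welfare W = $746.
Watson receives Lot D at value $138, so the others get W − 138 = $608.
Without Watson: best allocation of the remaining 4 bidders over all 5 lots is Leclerc→Lot G ($179), Osei→Lot B ($116), Huang→Lot D ($141), Quispe→Lot C ($176), total $612.
VCG payment = (others' best without Watson) − (others' welfare with Watson) = 612 − 608 = $4.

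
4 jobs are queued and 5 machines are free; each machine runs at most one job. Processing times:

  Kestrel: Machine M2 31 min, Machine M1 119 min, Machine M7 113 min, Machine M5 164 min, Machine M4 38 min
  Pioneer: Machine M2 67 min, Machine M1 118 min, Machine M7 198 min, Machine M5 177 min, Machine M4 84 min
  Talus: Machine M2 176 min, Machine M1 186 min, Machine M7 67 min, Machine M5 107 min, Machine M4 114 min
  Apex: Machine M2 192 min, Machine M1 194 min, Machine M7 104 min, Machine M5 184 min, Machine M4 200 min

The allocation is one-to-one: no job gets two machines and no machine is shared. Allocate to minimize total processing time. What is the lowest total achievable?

Min total: 316 min

Optimal: Kestrel→Machine M4 (38 min), Pioneer→Machine M2 (67 min), Talus→Machine M5 (107 min), Apex→Machine M7 (104 min) — total 38+67+107+104 = 316 min.
Next-best assignment: Kestrel→Machine M2, Pioneer→Machine M4, Talus→Machine M5, Apex→Machine M7 = 326 min.
Swapping Apex↔Pioneer (Apex→Machine M2 192 min, Pioneer→Machine M7 198 min) adds 219.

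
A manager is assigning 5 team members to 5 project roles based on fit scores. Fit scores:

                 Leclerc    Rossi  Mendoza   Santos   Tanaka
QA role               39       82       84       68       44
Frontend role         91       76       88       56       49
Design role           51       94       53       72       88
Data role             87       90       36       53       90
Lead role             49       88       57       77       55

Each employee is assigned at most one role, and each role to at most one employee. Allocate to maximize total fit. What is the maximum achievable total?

Maximum total: 436 pts

Optimal: Leclerc→Frontend role (91 pts), Rossi→Design role (94 pts), Mendoza→QA role (84 pts), Santos→Lead role (77 pts), Tanaka→Data role (90 pts) — total 91+94+84+77+90 = 436 pts.
Next-best assignment: Leclerc→Frontend role, Rossi→Data role, Mendoza→QA role, Santos→Lead role, Tanaka→Design role = 430 pts.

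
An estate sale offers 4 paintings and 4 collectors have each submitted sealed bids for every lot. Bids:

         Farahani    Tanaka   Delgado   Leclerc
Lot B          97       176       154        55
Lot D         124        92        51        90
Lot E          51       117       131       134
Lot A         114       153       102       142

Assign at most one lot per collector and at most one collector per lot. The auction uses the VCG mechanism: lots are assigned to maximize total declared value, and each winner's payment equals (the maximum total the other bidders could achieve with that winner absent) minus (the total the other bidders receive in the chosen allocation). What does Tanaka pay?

Tanaka pays $23.

Efficient allocation: Farahani→Lot D ($124), Tanaka→Lot B ($176), Delgado→Lot E ($131), Leclerc→Lot A ($142); total welfare W = $573.
Tanaka receives Lot B at value $176, so the others get W − 176 = $397.
Without Tanaka: best allocation of the remaining 3 bidders over all 4 lots is Farahani→Lot D ($124), Delgado→Lot B ($154), Leclerc→Lot A ($142), total $420.
VCG payment = (others' best without Tanaka) − (others' welfare with Tanaka) = 420 − 397 = $23.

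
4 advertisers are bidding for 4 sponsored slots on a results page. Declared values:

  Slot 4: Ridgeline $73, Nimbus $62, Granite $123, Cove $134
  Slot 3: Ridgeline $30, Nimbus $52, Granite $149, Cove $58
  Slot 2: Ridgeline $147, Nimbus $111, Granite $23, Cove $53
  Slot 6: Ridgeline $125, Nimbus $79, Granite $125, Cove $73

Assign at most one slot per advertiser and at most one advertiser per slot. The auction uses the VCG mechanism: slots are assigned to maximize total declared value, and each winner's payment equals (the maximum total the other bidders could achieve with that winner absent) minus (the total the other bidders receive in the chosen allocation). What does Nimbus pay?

Efficient allocation: Ridgeline→Slot 6 ($125), Nimbus→Slot 2 ($111), Granite→Slot 3 ($149), Cove→Slot 4 ($134); total welfare W = $519.
Nimbus receives Slot 2 at value $111, so the others get W − 111 = $408.
Without Nimbus: best allocation of the remaining 3 bidders over all 4 slots is Ridgeline→Slot 2 ($147), Granite→Slot 3 ($149), Cove→Slot 4 ($134), total $430.
VCG payment = (others' best without Nimbus) − (others' welfare with Nimbus) = 430 − 408 = $22.

Nimbus pays $22.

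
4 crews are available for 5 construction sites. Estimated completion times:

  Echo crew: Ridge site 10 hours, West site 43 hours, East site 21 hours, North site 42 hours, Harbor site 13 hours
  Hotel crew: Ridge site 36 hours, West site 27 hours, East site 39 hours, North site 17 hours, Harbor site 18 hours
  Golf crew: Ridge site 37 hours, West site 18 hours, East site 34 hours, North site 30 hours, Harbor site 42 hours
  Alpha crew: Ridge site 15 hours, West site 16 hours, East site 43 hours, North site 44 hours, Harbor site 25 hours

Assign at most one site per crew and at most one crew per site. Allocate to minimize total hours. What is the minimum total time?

Min total: 63 hours

Treat this as an assignment problem: match each crew to one site.
Optimal: Echo crew→Harbor site (13 hours), Hotel crew→North site (17 hours), Golf crew→West site (18 hours), Alpha crew→Ridge site (15 hours) — total 13+17+18+15 = 63 hours.
Row-greedy (each crew in turn takes its cheapest remaining site) gives 70 hours, worse by 7.
Swapping Hotel crew↔Echo crew (Hotel crew→Harbor site 18 hours, Echo crew→North site 42 hours) adds 30.
Every other assignment is strictly worse.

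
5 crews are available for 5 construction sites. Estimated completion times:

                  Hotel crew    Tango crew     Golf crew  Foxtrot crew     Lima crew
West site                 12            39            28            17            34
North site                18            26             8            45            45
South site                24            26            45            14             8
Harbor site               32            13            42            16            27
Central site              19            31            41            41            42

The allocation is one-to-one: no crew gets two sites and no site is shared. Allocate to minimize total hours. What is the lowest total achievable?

Min total: 65 hours

Treat this as an assignment problem: match each crew to one site.
Optimal: Hotel crew→Central site (19 hours), Tango crew→Harbor site (13 hours), Golf crew→North site (8 hours), Foxtrot crew→West site (17 hours), Lima crew→South site (8 hours) — total 19+13+8+17+8 = 65 hours.
Row-greedy (each crew in turn takes its cheapest remaining site) gives 89 hours, worse by 24.
Next-best assignment: Hotel crew→West site, Tango crew→Central site, Golf crew→North site, Foxtrot crew→Harbor site, Lima crew→South site = 75 hours.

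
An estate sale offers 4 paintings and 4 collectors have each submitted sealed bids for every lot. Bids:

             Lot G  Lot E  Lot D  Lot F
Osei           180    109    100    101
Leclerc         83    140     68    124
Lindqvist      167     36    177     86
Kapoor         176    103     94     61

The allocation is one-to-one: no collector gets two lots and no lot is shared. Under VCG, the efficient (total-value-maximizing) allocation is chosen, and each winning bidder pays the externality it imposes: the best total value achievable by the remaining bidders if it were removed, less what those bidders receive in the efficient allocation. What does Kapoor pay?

Efficient allocation: Osei→Lot F ($101), Leclerc→Lot E ($140), Lindqvist→Lot D ($177), Kapoor→Lot G ($176); total welfare W = $594.
Kapoor receives Lot G at value $176, so the others get W − 176 = $418.
Without Kapoor: best allocation of the remaining 3 bidders over all 4 lots is Osei→Lot G ($180), Leclerc→Lot E ($140), Lindqvist→Lot D ($177), total $497.
VCG payment = (others' best without Kapoor) − (others' welfare with Kapoor) = 497 − 418 = $79.

Kapoor pays $79.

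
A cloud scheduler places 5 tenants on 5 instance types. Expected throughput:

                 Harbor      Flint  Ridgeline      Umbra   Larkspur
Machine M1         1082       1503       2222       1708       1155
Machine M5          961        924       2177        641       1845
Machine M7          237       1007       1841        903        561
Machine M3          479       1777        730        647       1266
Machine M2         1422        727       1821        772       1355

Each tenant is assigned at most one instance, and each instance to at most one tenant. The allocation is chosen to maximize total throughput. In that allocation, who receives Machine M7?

Ridgeline receives Machine M7.

Optimal: Harbor→Machine M2 (1422 ops/s), Flint→Machine M3 (1777 ops/s), Ridgeline→Machine M7 (1841 ops/s), Umbra→Machine M1 (1708 ops/s), Larkspur→Machine M5 (1845 ops/s) — total 1422+1777+1841+1708+1845 = 8593 ops/s.
Next-best assignment: Harbor→Machine M2, Flint→Machine M3, Ridgeline→Machine M1, Umbra→Machine M7, Larkspur→Machine M5 = 8169 ops/s.
Every other assignment is strictly worse.
Ridgeline's own top instance is Machine M1 (2222 ops/s), but forcing Ridgeline→Machine M1 and reassigning the rest optimally gives only 8169 ops/s — worse by 424.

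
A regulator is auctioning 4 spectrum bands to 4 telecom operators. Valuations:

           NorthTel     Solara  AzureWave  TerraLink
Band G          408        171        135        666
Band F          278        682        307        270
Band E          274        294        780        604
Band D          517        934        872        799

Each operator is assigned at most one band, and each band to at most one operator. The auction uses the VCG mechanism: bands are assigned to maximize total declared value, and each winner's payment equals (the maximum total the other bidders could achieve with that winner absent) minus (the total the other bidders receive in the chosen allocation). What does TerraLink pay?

TerraLink pays $252M.

Efficient allocation: NorthTel→Band G ($408M), Solara→Band F ($682M), AzureWave→Band E ($780M), TerraLink→Band D ($799M); total welfare W = $2669M.
TerraLink receives Band D at value $799M, so the others get W − 799 = $1870M.
Without TerraLink: best allocation of the remaining 3 bidders over all 4 bands is NorthTel→Band G ($408M), Solara→Band D ($934M), AzureWave→Band E ($780M), total $2122M.
VCG payment = (others' best without TerraLink) − (others' welfare with TerraLink) = 2122 − 1870 = $252M.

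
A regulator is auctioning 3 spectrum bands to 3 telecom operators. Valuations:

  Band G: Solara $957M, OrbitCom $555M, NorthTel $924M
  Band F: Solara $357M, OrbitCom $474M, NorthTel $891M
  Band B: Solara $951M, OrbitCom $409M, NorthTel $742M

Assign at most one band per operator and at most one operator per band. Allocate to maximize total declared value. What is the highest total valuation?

Maximum total: $2397M

Optimal: Solara→Band B ($951M), OrbitCom→Band G ($555M), NorthTel→Band F ($891M) — total 951+555+891 = $2397M.
Column-greedy (each band in turn goes to its best remaining operator) gives $2257M, worse by 140.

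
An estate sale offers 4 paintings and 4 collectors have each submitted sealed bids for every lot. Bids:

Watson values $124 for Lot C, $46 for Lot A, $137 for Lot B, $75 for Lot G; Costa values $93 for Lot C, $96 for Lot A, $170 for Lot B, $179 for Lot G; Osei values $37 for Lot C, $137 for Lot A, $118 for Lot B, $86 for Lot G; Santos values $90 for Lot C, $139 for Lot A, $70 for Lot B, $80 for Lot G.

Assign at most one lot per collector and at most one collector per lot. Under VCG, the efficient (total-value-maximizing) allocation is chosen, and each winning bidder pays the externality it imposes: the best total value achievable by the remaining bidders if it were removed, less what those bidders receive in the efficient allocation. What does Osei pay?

Efficient allocation: Watson→Lot C ($124), Costa→Lot G ($179), Osei→Lot B ($118), Santos→Lot A ($139); total welfare W = $560.
Osei receives Lot B at value $118, so the others get W − 118 = $442.
Without Osei: best allocation of the remaining 3 bidders over all 4 lots is Watson→Lot B ($137), Costa→Lot G ($179), Santos→Lot A ($139), total $455.
VCG payment = (others' best without Osei) − (others' welfare with Osei) = 455 − 442 = $13.

Osei pays $13.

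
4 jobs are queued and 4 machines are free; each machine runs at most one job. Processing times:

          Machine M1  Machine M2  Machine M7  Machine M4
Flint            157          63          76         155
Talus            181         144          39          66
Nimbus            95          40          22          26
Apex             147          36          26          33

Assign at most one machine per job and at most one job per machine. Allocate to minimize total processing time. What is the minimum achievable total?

Optimal: Flint→Machine M2 (63 min), Talus→Machine M7 (39 min), Nimbus→Machine M1 (95 min), Apex→Machine M4 (33 min) — total 63+39+95+33 = 230 min.
Column-greedy (each machine in turn goes to its cheapest remaining job) gives 325 min, worse by 95.

Minimum total: 230 min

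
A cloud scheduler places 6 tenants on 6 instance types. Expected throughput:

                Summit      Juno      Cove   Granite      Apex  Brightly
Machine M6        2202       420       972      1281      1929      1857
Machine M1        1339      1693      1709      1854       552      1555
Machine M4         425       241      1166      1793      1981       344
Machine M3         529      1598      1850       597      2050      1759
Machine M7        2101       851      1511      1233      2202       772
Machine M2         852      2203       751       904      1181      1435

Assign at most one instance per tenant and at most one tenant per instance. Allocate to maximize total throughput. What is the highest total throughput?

Treat this as an assignment problem: match each tenant to one instance.
Optimal: Summit→Machine M6 (2202 ops/s), Juno→Machine M2 (2203 ops/s), Cove→Machine M1 (1709 ops/s), Granite→Machine M4 (1793 ops/s), Apex→Machine M7 (2202 ops/s), Brightly→Machine M3 (1759 ops/s) — total 2202+2203+1709+1793+2202+1759 = 11868 ops/s.
Column-greedy (each instance in turn goes to its best remaining tenant) gives 10173 ops/s, worse by 1695.

Maximum total: 11868 ops/s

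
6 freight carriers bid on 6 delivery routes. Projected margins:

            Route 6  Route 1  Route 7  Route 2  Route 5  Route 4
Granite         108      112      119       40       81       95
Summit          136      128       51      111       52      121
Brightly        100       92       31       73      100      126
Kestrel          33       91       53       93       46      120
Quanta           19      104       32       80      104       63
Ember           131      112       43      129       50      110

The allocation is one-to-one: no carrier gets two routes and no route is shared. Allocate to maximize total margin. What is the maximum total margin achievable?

Maximum total: $708k

This is the linear assignment problem.
Optimal: Granite→Route 7 ($119k), Summit→Route 6 ($136k), Brightly→Route 5 ($100k), Kestrel→Route 4 ($120k), Quanta→Route 1 ($104k), Ember→Route 2 ($129k) — total 119+136+100+120+104+129 = $708k.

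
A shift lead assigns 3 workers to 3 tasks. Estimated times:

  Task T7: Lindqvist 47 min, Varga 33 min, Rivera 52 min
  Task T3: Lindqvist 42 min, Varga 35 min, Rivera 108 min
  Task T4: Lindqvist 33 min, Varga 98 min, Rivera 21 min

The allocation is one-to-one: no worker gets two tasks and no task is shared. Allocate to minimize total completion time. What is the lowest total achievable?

This is a one-to-one assignment (minimum-cost bipartite matching).
Optimal: Lindqvist→Task T3 (42 min), Varga→Task T7 (33 min), Rivera→Task T4 (21 min) — total 42+33+21 = 96 min.
Row-greedy (each worker in turn takes its cheapest remaining task) gives 174 min, worse by 78.

Min total: 96 min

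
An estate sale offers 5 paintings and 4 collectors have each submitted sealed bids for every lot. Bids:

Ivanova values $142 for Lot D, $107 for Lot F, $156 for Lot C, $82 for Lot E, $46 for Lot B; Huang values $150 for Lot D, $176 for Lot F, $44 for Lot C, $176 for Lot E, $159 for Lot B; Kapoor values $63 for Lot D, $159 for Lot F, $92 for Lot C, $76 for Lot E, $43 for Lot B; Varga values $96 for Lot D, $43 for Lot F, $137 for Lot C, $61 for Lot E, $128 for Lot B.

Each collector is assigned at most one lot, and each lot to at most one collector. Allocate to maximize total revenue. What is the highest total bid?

This is a one-to-one assignment (maximum-weight bipartite matching).
Optimal: Ivanova→Lot C ($156), Huang→Lot E ($176), Kapoor→Lot F ($159), Varga→Lot B ($128) — total 156+176+159+128 = $619.
Row-greedy (each collector in turn takes its best remaining lot) gives $536, worse by 83.
Swapping Ivanova↔Huang (Ivanova→Lot E $82, Huang→Lot C $44) loses 206.
Every other assignment is strictly worse.

Max total: $619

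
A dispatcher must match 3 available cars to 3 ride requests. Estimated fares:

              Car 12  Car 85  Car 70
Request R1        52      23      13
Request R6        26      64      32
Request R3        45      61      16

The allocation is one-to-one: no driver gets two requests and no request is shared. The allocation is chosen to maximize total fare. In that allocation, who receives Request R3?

Car 85 receives Request R3.

Optimal: Car 12→Request R1 ($52), Car 85→Request R3 ($61), Car 70→Request R6 ($32) — total 52+61+32 = $145.
Max-entry greedy (repeatedly take the single best remaining cell) gives $132, worse by 13.
Next-best assignment: Car 12→Request R1, Car 85→Request R6, Car 70→Request R3 = $132.
Checked against all permutations: $145 is optimal.
Car 85's own top request is Request R6 ($64), but forcing Car 85→Request R6 and reassigning the rest optimally gives only $132 — worse by 13.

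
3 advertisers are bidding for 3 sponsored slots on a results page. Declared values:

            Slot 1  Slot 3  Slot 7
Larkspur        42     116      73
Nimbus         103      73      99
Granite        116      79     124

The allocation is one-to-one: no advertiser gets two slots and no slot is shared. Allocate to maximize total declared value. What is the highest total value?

Max total: $343

Optimal: Larkspur→Slot 3 ($116), Nimbus→Slot 1 ($103), Granite→Slot 7 ($124) — total 116+103+124 = $343.
Column-greedy (each slot in turn goes to its best remaining advertiser) gives $331, worse by 12.
Checked against all permutations: $343 is optimal.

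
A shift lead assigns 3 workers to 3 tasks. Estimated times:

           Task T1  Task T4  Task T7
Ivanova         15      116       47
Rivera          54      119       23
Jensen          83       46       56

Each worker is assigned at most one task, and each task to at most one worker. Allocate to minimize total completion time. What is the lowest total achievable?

Min total: 84 min

Treat this as an assignment problem: match each worker to one task.
Optimal: Ivanova→Task T1 (15 min), Rivera→Task T7 (23 min), Jensen→Task T4 (46 min) — total 15+23+46 = 84 min.
Next-best assignment: Ivanova→Task T7, Rivera→Task T1, Jensen→Task T4 = 147 min.
Checked against all permutations: 84 min is optimal.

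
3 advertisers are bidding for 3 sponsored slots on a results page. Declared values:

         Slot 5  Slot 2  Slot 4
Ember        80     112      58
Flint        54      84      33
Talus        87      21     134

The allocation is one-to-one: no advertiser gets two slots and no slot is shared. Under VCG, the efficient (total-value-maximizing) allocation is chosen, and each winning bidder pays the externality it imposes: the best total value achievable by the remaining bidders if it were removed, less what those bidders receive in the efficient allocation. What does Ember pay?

Ember pays $30.

Efficient allocation: Ember→Slot 2 ($112), Flint→Slot 5 ($54), Talus→Slot 4 ($134); total welfare W = $300.
Ember receives Slot 2 at value $112, so the others get W − 112 = $188.
Without Ember: best allocation of the remaining 2 bidders over all 3 slots is Flint→Slot 2 ($84), Talus→Slot 4 ($134), total $218.
VCG payment = (others' best without Ember) − (others' welfare with Ember) = 218 − 188 = $30.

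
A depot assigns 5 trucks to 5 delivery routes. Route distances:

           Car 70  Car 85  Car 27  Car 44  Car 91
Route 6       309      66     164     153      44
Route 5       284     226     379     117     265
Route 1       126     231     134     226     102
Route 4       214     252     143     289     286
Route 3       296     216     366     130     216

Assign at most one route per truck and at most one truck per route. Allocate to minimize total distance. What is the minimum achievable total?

Min total: 646 km

This is the linear assignment problem.
Optimal: Car 70→Route 1 (126 km), Car 85→Route 3 (216 km), Car 27→Route 4 (143 km), Car 44→Route 5 (117 km), Car 91→Route 6 (44 km) — total 126+216+143+117+44 = 646 km.
Row-greedy (each truck in turn takes its cheapest remaining route) gives 668 km, worse by 22.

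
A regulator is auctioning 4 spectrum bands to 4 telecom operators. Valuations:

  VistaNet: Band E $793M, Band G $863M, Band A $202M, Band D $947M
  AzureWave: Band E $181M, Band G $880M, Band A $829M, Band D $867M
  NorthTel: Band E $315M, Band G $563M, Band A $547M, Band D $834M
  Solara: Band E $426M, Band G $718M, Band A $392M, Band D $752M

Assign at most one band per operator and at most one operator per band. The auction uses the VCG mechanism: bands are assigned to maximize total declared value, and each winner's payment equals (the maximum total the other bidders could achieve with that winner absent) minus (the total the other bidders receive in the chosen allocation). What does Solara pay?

Efficient allocation: VistaNet→Band E ($793M), AzureWave→Band A ($829M), NorthTel→Band D ($834M), Solara→Band G ($718M); total welfare W = $3174M.
Solara receives Band G at value $718M, so the others get W − 718 = $2456M.
Without Solara: best allocation of the remaining 3 bidders over all 4 bands is VistaNet→Band G ($863M), AzureWave→Band A ($829M), NorthTel→Band D ($834M), total $2526M.
VCG payment = (others' best without Solara) − (others' welfare with Solara) = 2526 − 2456 = $70M.

Solara pays $70M.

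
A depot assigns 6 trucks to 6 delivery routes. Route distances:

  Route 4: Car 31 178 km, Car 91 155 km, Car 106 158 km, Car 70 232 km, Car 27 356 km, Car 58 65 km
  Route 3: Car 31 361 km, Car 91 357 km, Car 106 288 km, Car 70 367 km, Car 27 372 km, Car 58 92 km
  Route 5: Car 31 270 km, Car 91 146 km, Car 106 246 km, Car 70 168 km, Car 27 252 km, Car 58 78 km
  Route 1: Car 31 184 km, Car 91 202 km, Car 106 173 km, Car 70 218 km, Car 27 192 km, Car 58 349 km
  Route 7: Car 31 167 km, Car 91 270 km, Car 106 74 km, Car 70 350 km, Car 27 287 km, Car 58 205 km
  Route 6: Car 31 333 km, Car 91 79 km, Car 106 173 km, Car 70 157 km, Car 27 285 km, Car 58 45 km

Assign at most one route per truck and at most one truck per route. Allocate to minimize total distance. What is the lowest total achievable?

This is the linear assignment problem.
Optimal: Car 31→Route 4 (178 km), Car 91→Route 6 (79 km), Car 106→Route 7 (74 km), Car 70→Route 5 (168 km), Car 27→Route 1 (192 km), Car 58→Route 3 (92 km) — total 178+79+74+168+192+92 = 783 km.
Row-greedy (each truck in turn takes its cheapest remaining route) gives 856 km, worse by 73.
Swapping Car 27↔Car 91 (Car 27→Route 6 285 km, Car 91→Route 1 202 km) adds 216.
Checked against all permutations: 783 km is optimal.

Min total: 783 km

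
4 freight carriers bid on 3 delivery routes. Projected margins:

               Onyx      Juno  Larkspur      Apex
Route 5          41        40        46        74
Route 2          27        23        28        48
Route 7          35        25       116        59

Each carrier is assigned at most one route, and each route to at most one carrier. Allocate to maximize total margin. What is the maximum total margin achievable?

Optimal: Apex→Route 5 ($74k), Onyx→Route 2 ($27k), Larkspur→Route 7 ($116k) — total 74+27+116 = $217k.
Row-greedy (each carrier in turn takes its best remaining route) gives $94k, worse by 123.
Next-best assignment: Apex→Route 5, Juno→Route 2, Larkspur→Route 7 = $213k.

Max total: $217k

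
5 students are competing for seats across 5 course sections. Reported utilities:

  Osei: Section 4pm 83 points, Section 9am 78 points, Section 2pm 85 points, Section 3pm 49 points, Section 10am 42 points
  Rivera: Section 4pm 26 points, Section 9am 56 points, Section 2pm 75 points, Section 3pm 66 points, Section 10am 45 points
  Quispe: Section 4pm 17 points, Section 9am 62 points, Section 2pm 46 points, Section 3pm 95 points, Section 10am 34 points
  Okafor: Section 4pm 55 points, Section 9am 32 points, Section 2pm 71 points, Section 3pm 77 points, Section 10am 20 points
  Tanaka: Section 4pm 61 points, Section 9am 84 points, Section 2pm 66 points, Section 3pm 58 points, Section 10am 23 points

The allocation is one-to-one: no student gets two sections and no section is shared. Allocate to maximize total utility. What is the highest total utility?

This is the linear assignment problem.
Optimal: Osei→Section 4pm (83 points), Rivera→Section 10am (45 points), Quispe→Section 3pm (95 points), Okafor→Section 2pm (71 points), Tanaka→Section 9am (84 points) — total 83+45+95+71+84 = 378 points.
Next-best assignment: Osei→Section 2pm, Rivera→Section 10am, Quispe→Section 3pm, Okafor→Section 4pm, Tanaka→Section 9am = 364 points.

Maximum total: 378 points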